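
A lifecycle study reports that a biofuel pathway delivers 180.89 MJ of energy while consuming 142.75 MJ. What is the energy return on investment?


EROI = E_out / E_in
= 180.89 / 142.75
= 1.2672

1.2672


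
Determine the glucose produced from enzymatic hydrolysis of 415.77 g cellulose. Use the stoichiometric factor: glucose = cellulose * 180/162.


glucose = cellulose * 180/162
= 415.77 * 180/162
= 461.9667 g

461.9667 g


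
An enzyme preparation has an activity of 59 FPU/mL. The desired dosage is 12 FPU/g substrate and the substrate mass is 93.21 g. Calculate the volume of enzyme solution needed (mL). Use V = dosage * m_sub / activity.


V = dosage * m_sub / activity
V = 12 * 93.21 / 59
V = 18.9580 mL

18.9580 mL


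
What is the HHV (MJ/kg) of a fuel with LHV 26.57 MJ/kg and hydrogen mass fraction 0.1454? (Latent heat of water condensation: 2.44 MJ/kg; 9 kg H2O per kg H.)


HHV = LHV + H_frac * 9 * 2.44
= 26.57 + 0.1454 * 9 * 2.44
= 29.7630 MJ/kg

29.7630 MJ/kg


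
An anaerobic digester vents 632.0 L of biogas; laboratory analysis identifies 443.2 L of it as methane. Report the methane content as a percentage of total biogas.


CH4% = V_CH4 / V_total * 100
= 443.2 / 632.0 * 100
= 70.1266%

70.1266%


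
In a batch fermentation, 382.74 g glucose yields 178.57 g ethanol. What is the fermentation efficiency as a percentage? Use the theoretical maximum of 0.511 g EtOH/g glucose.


Fermentation efficiency = (actual / (0.511 * glucose)) * 100
= (178.57 / (0.511 * 382.74)) * 100
= 91.3027%

91.3027%


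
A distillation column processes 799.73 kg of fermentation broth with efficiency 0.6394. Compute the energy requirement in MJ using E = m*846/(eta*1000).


E = m * 846 / (eta * 1000)
= 799.73 * 846 / (0.6394 * 1000)
= 1058.1351 MJ

1058.1351 MJ


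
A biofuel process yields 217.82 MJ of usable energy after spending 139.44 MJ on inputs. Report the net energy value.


NEV = E_out - E_in
= 217.82 - 139.44
= 78.3800 MJ

78.3800 MJ


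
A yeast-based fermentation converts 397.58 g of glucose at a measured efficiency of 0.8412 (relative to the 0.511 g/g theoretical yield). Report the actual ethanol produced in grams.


Actual ethanol: m = 0.511 * 397.58 * 0.8412
m = 170.9010 g

170.9010 g


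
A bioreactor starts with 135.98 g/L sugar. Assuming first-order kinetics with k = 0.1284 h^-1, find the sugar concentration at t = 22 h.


S = S0 * exp(-k * t)
S = 135.98 * exp(-0.1284 * 22)
S = 8.0664 g/L

8.0664 g/L


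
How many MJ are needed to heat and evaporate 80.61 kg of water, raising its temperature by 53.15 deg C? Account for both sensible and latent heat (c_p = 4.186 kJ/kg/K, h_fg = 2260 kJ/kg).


E = m_water * (4.186 * dT + 2260) / 1000
= 80.61 * (4.186 * 53.15 + 2260) / 1000
= 200.1132 MJ

200.1132 MJ


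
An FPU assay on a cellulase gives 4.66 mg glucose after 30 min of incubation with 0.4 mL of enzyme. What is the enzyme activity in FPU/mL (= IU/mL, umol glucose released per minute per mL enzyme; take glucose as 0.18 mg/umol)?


Activity = glucose_mg / (0.18 mg/umol * V_mL * t_min)
= 4.66 / (0.18 * 0.4 * 30)
= 2.1574 FPU/mL

2.1574 FPU/mL


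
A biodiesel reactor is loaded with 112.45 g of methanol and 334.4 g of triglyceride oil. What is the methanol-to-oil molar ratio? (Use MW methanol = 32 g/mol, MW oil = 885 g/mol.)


Molar ratio = n_MeOH / n_oil = (MeOH/32) / (oil/885) = (MeOH * 885) / (32 * oil)
= (112.45 * 885) / (32 * 334.4)
= 9.3001

9.3001


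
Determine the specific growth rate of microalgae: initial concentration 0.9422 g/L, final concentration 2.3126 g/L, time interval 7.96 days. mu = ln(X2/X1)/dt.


mu = ln(X2/X1) / dt
= ln(2.3126/0.9422) / 7.96
= 0.1128 per day

0.1128 per day


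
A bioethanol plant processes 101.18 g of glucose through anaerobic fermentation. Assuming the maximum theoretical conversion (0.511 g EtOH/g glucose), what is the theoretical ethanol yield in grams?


Theoretical ethanol yield: m_EtOH = 0.511 * m_glucose
m_EtOH = 0.511 * 101.18 = 51.7030 g

51.7030 g


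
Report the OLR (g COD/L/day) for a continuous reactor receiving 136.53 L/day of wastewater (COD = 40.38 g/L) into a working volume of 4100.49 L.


OLR = Q * S / V
= 136.53 * 40.38 / 4100.49
= 1.3445 g/L/day

1.3445 g/L/day


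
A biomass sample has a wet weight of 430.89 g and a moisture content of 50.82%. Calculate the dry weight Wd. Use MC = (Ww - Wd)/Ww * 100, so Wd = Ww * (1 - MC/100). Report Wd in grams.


Wd = Ww * (1 - MC/100)
= 430.89 * (1 - 50.82/100)
= 211.9117 g

211.9117 g


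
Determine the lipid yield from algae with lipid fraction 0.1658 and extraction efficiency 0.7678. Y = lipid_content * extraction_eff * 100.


Y = lipid_content * extraction_eff * 100
= 0.1658 * 0.7678 * 100
= 12.7301%

12.7301%


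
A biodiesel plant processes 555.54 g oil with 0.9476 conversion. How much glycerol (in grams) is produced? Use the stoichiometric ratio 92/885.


glycerol = oil * conv * (92/885)
= 555.54 * 0.9476 * 92 / 885
= 54.7249 g

54.7249 g


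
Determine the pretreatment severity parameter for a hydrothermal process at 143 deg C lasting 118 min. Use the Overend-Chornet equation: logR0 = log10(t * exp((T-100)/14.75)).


logR0 = log10(t * exp((T - 100) / 14.75))
= log10(118 * exp((143 - 100) / 14.75))
= 3.3380

3.3380


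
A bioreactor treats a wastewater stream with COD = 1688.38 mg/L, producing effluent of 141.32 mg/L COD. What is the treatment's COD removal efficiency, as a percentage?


eta = (COD_in - COD_out) / COD_in * 100
= (1688.38 - 141.32) / 1688.38 * 100
= 91.6298%

91.6298%


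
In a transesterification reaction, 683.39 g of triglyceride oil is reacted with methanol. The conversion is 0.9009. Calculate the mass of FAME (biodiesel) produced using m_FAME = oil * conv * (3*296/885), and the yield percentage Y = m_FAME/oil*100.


m_FAME = oil * conv * (3 * 296 / 885) = oil * conv * (888/885)
= 683.39 * 0.9009 * 888 / 885
= 617.7531 g
Y = m_FAME / oil * 100 = conv * (888/885) * 100
= 0.9009 * 888 / 885 * 100
= 90.40%

617.7531 g FAME; Y = 90.40%


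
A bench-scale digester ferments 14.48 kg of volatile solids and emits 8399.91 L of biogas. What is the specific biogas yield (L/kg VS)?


Y = V / VS
= 8399.91 / 14.48
= 580.1043 L/kg VS

580.1043 L/kg VS


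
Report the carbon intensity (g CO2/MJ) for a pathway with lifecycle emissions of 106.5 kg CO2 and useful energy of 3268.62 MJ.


CI = CO2 * 1000 / E
= 106.5 * 1000 / 3268.62
= 32.5826 g CO2/MJ

32.5826 g CO2/MJ


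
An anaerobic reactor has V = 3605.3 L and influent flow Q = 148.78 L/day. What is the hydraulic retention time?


HRT = V / Q
= 3605.3 / 148.78
= 24.2324 days

24.2324 days


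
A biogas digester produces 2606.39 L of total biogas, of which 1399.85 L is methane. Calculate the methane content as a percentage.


CH4% = V_CH4 / V_total * 100
= 1399.85 / 2606.39 * 100
= 53.7084%

53.7084%


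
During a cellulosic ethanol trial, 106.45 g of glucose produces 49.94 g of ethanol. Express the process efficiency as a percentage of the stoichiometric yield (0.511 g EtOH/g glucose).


Fermentation efficiency = (actual / (0.511 * glucose)) * 100
= (49.94 / (0.511 * 106.45)) * 100
= 91.8083%

91.8083%


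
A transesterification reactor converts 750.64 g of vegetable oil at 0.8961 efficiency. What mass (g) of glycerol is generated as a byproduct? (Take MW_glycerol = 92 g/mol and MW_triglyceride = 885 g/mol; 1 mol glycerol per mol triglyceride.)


glycerol = oil * conv * (92/885)
= 750.64 * 0.8961 * 92 / 885
= 69.9250 g

69.9250 g


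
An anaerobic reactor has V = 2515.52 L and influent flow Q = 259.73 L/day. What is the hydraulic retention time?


HRT = V / Q
= 2515.52 / 259.73
= 9.6851 days

9.6851 days


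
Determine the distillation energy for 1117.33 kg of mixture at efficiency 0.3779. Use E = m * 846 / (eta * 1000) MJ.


E = m * 846 / (eta * 1000)
= 1117.33 * 846 / (0.3779 * 1000)
= 2501.3527 MJ

2501.3527 MJ


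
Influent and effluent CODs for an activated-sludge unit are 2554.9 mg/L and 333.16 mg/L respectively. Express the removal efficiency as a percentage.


eta = (COD_in - COD_out) / COD_in * 100
= (2554.9 - 333.16) / 2554.9 * 100
= 86.9600%

86.9600%


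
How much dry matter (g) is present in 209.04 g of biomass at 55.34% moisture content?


Wd = Ww * (1 - MC/100)
= 209.04 * (1 - 55.34/100)
= 93.3573 g

93.3573 g


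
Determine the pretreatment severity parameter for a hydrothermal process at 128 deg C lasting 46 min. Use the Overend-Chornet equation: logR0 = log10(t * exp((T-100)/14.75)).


logR0 = log10(t * exp((T - 100) / 14.75))
= log10(46 * exp((128 - 100) / 14.75))
= 2.4872

2.4872


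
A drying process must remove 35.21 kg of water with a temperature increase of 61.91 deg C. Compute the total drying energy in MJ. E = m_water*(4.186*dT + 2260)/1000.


E = m_water * (4.186 * dT + 2260) / 1000
= 35.21 * (4.186 * 61.91 + 2260) / 1000
= 88.6995 MJ

88.6995 MJ


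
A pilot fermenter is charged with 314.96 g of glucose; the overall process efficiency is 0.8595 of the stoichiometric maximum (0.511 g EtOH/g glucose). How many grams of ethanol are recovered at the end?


Actual ethanol: m = 0.511 * 314.96 * 0.8595
m = 138.3318 g

138.3318 g


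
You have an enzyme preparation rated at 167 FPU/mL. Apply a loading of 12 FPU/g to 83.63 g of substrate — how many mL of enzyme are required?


V = dosage * m_sub / activity
V = 12 * 83.63 / 167
V = 6.0093 mL

6.0093 mL


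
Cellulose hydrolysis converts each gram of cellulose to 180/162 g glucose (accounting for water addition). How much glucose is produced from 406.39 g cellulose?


glucose = cellulose * 180/162
= 406.39 * 180/162
= 451.5444 g

451.5444 g


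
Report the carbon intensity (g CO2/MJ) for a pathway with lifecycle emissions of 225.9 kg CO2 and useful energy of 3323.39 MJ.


CI = CO2 * 1000 / E
= 225.9 * 1000 / 3323.39
= 67.9728 g CO2/MJ

67.9728 g CO2/MJ


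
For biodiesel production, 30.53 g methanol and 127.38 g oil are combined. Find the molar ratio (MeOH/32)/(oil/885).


Molar ratio = n_MeOH / n_oil = (MeOH/32) / (oil/885) = (MeOH * 885) / (32 * oil)
= (30.53 * 885) / (32 * 127.38)
= 6.6286

6.6286


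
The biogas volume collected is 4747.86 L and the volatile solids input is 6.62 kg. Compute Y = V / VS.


Y = V / VS
= 4747.86 / 6.62
= 717.1994 L/kg VS

717.1994 L/kg VS


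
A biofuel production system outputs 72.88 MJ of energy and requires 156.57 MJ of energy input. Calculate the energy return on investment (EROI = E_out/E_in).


EROI = E_out / E_in
= 72.88 / 156.57
= 0.4655

0.4655


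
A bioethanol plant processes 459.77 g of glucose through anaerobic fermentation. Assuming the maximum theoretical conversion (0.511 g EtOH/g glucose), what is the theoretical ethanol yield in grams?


Theoretical ethanol yield: m_EtOH = 0.511 * m_glucose
m_EtOH = 0.511 * 459.77 = 234.9425 g

234.9425 g


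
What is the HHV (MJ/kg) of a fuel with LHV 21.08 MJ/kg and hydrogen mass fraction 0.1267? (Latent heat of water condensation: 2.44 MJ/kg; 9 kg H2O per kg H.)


HHV = LHV + H_frac * 9 * 2.44
= 21.08 + 0.1267 * 9 * 2.44
= 23.8623 MJ/kg

23.8623 MJ/kg


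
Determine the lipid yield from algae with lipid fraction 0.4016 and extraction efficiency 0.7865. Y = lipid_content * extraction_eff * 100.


Y = lipid_content * extraction_eff * 100
= 0.4016 * 0.7865 * 100
= 31.5858%

31.5858%


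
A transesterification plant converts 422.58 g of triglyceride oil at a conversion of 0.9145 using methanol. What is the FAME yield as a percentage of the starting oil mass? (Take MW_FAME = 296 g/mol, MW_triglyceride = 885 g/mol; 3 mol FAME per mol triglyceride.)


m_FAME = oil * conv * (3 * 296 / 885) = oil * conv * (888/885)
= 422.58 * 0.9145 * 888 / 885
= 387.7594 g
Y = m_FAME / oil * 100 = conv * (888/885) * 100
= 0.9145 * 888 / 885 * 100
= 91.76%

91.76%


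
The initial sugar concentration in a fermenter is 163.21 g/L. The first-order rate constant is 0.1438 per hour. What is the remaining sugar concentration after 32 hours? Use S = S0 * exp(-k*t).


S = S0 * exp(-k * t)
S = 163.21 * exp(-0.1438 * 32)
S = 1.6379 g/L

1.6379 g/L


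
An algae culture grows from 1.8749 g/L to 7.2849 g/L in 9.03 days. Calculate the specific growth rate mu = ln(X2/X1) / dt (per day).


mu = ln(X2/X1) / dt
= ln(7.2849/1.8749) / 9.03
= 0.1503 per day

0.1503 per day


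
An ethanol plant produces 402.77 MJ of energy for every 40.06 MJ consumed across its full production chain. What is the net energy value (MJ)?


NEV = E_out - E_in
= 402.77 - 40.06
= 362.7100 MJ

362.7100 MJ


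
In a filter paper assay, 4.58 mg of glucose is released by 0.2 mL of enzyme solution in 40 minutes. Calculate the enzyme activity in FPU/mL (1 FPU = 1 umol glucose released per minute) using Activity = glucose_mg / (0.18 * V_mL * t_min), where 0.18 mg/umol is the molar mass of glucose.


Activity = glucose_mg / (0.18 mg/umol * V_mL * t_min)
= 4.58 / (0.18 * 0.2 * 40)
= 3.1806 FPU/mL

3.1806 FPU/mL


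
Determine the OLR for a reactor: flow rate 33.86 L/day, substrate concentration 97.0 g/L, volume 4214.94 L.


OLR = Q * S / V
= 33.86 * 97.0 / 4214.94
= 0.7792 g/L/day

0.7792 g/L/day


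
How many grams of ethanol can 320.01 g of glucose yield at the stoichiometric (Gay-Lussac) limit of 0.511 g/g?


Theoretical ethanol yield: m_EtOH = 0.511 * m_glucose
m_EtOH = 0.511 * 320.01 = 163.5251 g

163.5251 g


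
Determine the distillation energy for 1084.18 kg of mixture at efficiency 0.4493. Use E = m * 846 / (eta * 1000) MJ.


E = m * 846 / (eta * 1000)
= 1084.18 * 846 / (0.4493 * 1000)
= 2041.4340 MJ

2041.4340 MJ


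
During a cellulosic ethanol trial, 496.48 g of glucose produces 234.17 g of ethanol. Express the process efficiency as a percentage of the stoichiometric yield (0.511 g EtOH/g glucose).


Fermentation efficiency = (actual / (0.511 * glucose)) * 100
= (234.17 / (0.511 * 496.48)) * 100
= 92.3015%

92.3015%


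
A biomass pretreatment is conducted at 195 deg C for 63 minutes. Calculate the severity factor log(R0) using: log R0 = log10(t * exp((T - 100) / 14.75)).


logR0 = log10(t * exp((T - 100) / 14.75))
= log10(63 * exp((195 - 100) / 14.75))
= 4.5965

4.5965


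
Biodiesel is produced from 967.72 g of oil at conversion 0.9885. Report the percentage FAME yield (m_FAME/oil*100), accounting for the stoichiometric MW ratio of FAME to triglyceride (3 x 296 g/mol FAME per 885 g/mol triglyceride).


m_FAME = oil * conv * (3 * 296 / 885) = oil * conv * (888/885)
= 967.72 * 0.9885 * 888 / 885
= 959.8339 g
Y = m_FAME / oil * 100 = conv * (888/885) * 100
= 0.9885 * 888 / 885 * 100
= 99.19%

99.19%


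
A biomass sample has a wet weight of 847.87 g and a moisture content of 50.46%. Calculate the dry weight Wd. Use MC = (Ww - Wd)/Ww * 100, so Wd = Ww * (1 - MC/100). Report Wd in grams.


Wd = Ww * (1 - MC/100)
= 847.87 * (1 - 50.46/100)
= 420.0348 g

420.0348 g


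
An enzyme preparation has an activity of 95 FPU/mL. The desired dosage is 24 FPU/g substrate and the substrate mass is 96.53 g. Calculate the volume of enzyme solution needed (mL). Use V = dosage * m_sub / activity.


V = dosage * m_sub / activity
V = 24 * 96.53 / 95
V = 24.3865 mL

24.3865 mL


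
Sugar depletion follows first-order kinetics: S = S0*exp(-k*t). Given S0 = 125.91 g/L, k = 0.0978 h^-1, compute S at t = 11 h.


S = S0 * exp(-k * t)
S = 125.91 * exp(-0.0978 * 11)
S = 42.9384 g/L

42.9384 g/L


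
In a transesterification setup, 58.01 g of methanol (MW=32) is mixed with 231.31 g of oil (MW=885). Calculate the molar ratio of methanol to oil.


Molar ratio = n_MeOH / n_oil = (MeOH/32) / (oil/885) = (MeOH * 885) / (32 * oil)
= (58.01 * 885) / (32 * 231.31)
= 6.9359

6.9359


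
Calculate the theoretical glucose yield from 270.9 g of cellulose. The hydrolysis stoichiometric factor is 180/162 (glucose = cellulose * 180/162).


glucose = cellulose * 180/162
= 270.9 * 180/162
= 301.0000 g

301.0000 g


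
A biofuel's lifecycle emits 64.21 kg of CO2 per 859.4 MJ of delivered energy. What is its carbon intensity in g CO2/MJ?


CI = CO2 * 1000 / E
= 64.21 * 1000 / 859.4
= 74.7149 g CO2/MJ

74.7149 g CO2/MJ


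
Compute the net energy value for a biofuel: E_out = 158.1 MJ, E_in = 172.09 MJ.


NEV = E_out - E_in
= 158.1 - 172.09
= -13.9900 MJ

-13.9900 MJ


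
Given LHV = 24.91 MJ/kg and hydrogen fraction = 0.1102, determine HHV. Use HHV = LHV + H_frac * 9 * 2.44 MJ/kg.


HHV = LHV + H_frac * 9 * 2.44
= 24.91 + 0.1102 * 9 * 2.44
= 27.3300 MJ/kg

27.3300 MJ/kg


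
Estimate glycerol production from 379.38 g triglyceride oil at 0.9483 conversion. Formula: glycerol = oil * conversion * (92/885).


glycerol = oil * conv * (92/885)
= 379.38 * 0.9483 * 92 / 885
= 37.3994 g

37.3994 g


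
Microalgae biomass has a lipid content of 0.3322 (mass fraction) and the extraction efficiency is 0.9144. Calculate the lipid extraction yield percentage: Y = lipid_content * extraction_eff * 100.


Y = lipid_content * extraction_eff * 100
= 0.3322 * 0.9144 * 100
= 30.3764%

30.3764%


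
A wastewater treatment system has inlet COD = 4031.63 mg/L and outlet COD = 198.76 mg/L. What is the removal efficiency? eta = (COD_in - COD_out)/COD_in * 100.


eta = (COD_in - COD_out) / COD_in * 100
= (4031.63 - 198.76) / 4031.63 * 100
= 95.0700%

95.0700%


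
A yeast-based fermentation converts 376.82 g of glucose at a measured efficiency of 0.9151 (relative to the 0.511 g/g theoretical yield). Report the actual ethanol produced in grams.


Actual ethanol: m = 0.511 * 376.82 * 0.9151
m = 176.2071 g

176.2071 g


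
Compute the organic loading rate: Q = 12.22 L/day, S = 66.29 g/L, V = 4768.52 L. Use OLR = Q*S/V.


OLR = Q * S / V
= 12.22 * 66.29 / 4768.52
= 0.1699 g/L/day

0.1699 g/L/day


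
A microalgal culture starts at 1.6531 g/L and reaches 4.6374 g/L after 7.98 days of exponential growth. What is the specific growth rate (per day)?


mu = ln(X2/X1) / dt
= ln(4.6374/1.6531) / 7.98
= 0.1293 per day

0.1293 per day


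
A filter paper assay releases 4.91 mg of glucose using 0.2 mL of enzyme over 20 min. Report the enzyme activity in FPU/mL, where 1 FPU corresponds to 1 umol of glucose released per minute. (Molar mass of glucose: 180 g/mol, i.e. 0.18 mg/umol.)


Activity = glucose_mg / (0.18 mg/umol * V_mL * t_min)
= 4.91 / (0.18 * 0.2 * 20)
= 6.8194 FPU/mL

6.8194 FPU/mL


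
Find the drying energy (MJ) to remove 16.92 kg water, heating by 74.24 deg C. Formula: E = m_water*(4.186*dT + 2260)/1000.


E = m_water * (4.186 * dT + 2260) / 1000
= 16.92 * (4.186 * 74.24 + 2260) / 1000
= 43.4974 MJ

43.4974 MJ


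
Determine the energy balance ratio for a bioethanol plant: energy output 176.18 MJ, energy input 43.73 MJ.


EROI = E_out / E_in
= 176.18 / 43.73
= 4.0288

4.0288


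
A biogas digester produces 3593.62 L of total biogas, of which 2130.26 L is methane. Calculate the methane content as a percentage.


CH4% = V_CH4 / V_total * 100
= 2130.26 / 3593.62 * 100
= 59.2789%

59.2789%


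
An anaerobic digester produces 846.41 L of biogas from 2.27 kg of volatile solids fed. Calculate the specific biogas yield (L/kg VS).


Y = V / VS
= 846.41 / 2.27
= 372.8678 L/kg VS

372.8678 L/kg VS


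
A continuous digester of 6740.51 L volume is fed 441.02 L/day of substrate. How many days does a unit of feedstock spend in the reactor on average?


HRT = V / Q
= 6740.51 / 441.02
= 15.2839 days

15.2839 days


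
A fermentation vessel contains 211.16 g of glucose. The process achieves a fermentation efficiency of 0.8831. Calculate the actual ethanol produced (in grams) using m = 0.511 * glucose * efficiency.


Actual ethanol: m = 0.511 * 211.16 * 0.8831
m = 95.2889 g

95.2889 g


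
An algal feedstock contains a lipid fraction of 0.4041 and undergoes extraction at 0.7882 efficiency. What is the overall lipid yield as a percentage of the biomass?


Y = lipid_content * extraction_eff * 100
= 0.4041 * 0.7882 * 100
= 31.8512%

31.8512%


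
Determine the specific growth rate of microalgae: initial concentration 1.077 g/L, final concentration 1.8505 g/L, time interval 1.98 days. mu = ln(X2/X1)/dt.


mu = ln(X2/X1) / dt
= ln(1.8505/1.077) / 1.98
= 0.2734 per day

0.2734 per day


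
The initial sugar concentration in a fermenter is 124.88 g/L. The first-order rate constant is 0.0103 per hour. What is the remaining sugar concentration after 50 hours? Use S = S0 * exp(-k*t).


S = S0 * exp(-k * t)
S = 124.88 * exp(-0.0103 * 50)
S = 74.6159 g/L

74.6159 g/L


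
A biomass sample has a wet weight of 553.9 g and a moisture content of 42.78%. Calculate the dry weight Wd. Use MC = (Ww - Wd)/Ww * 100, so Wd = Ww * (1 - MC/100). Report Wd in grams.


Wd = Ww * (1 - MC/100)
= 553.9 * (1 - 42.78/100)
= 316.9416 g

316.9416 g


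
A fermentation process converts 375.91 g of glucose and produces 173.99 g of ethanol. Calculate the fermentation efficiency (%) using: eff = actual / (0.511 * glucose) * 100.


Fermentation efficiency = (actual / (0.511 * glucose)) * 100
= (173.99 / (0.511 * 375.91)) * 100
= 90.5773%

90.5773%


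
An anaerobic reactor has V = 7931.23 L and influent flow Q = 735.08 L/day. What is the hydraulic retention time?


HRT = V / Q
= 7931.23 / 735.08
= 10.7896 days

10.7896 days


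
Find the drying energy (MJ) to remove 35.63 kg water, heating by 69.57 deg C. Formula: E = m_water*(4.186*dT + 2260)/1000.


E = m_water * (4.186 * dT + 2260) / 1000
= 35.63 * (4.186 * 69.57 + 2260) / 1000
= 90.9000 MJ

90.9000 MJ


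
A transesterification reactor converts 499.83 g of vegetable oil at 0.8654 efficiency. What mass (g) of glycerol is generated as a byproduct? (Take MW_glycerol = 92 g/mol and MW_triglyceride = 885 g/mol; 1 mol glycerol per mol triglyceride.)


glycerol = oil * conv * (92/885)
= 499.83 * 0.8654 * 92 / 885
= 44.9659 g

44.9659 g


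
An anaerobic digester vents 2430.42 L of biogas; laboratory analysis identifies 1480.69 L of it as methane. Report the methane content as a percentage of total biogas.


CH4% = V_CH4 / V_total * 100
= 1480.69 / 2430.42 * 100
= 60.9232%

60.9232%


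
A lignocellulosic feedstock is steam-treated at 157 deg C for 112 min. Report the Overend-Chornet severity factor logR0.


logR0 = log10(t * exp((T - 100) / 14.75))
= log10(112 * exp((157 - 100) / 14.75))
= 3.7275

3.7275


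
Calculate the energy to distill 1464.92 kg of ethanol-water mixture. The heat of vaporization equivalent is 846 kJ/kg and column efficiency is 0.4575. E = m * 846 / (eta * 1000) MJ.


E = m * 846 / (eta * 1000)
= 1464.92 * 846 / (0.4575 * 1000)
= 2708.9012 MJ

2708.9012 MJ


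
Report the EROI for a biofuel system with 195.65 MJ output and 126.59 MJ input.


EROI = E_out / E_in
= 195.65 / 126.59
= 1.5455

1.5455


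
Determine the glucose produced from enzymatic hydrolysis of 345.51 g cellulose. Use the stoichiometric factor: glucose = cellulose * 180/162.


glucose = cellulose * 180/162
= 345.51 * 180/162
= 383.9000 g

383.9000 g


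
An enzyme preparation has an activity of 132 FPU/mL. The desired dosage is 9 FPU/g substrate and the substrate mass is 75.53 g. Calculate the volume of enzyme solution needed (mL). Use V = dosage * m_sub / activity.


V = dosage * m_sub / activity
V = 9 * 75.53 / 132
V = 5.1498 mL

5.1498 mL


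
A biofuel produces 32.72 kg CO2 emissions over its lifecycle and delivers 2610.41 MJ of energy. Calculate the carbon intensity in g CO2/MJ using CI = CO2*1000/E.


CI = CO2 * 1000 / E
= 32.72 * 1000 / 2610.41
= 12.5344 g CO2/MJ

12.5344 g CO2/MJ


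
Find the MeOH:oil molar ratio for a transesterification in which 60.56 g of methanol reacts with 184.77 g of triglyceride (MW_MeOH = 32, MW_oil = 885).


Molar ratio = n_MeOH / n_oil = (MeOH/32) / (oil/885) = (MeOH * 885) / (32 * oil)
= (60.56 * 885) / (32 * 184.77)
= 9.0646

9.0646


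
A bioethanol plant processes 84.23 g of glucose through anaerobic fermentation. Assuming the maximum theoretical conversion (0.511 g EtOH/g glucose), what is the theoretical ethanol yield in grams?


Theoretical ethanol yield: m_EtOH = 0.511 * m_glucose
m_EtOH = 0.511 * 84.23 = 43.0415 g

43.0415 g


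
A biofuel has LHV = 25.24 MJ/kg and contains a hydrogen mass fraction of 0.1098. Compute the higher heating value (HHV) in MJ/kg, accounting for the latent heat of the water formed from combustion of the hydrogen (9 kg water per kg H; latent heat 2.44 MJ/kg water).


HHV = LHV + H_frac * 9 * 2.44
= 25.24 + 0.1098 * 9 * 2.44
= 27.6512 MJ/kg

27.6512 MJ/kg


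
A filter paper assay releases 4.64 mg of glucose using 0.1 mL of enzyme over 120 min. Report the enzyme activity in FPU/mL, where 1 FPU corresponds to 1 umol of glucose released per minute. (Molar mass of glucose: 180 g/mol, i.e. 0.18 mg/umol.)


Activity = glucose_mg / (0.18 mg/umol * V_mL * t_min)
= 4.64 / (0.18 * 0.1 * 120)
= 2.1481 FPU/mL

2.1481 FPU/mL


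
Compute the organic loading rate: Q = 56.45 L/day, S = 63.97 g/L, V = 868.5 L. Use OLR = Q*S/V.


OLR = Q * S / V
= 56.45 * 63.97 / 868.5
= 4.1579 g/L/day

4.1579 g/L/day


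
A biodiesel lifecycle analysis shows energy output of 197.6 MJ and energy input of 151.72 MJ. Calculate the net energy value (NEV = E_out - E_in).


NEV = E_out - E_in
= 197.6 - 151.72
= 45.8800 MJ

45.8800 MJ


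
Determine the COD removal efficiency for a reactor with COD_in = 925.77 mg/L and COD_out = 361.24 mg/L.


eta = (COD_in - COD_out) / COD_in * 100
= (925.77 - 361.24) / 925.77 * 100
= 60.9795%

60.9795%


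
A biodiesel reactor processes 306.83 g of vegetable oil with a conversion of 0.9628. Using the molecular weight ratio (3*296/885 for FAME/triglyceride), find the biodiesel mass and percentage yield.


m_FAME = oil * conv * (3 * 296 / 885) = oil * conv * (888/885)
= 306.83 * 0.9628 * 888 / 885
= 296.4173 g
Y = m_FAME / oil * 100 = conv * (888/885) * 100
= 0.9628 * 888 / 885 * 100
= 96.61%

296.4173 g FAME; Y = 96.61%


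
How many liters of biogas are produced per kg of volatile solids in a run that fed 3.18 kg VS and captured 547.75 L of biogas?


Y = V / VS
= 547.75 / 3.18
= 172.2484 L/kg VS

172.2484 L/kg VS


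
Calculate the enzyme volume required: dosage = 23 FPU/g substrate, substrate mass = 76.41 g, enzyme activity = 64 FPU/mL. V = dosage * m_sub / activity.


V = dosage * m_sub / activity
V = 23 * 76.41 / 64
V = 27.4598 mL

27.4598 mL


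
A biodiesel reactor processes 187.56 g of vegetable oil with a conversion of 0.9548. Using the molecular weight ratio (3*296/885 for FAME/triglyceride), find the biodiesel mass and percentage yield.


m_FAME = oil * conv * (3 * 296 / 885) = oil * conv * (888/885)
= 187.56 * 0.9548 * 888 / 885
= 179.6893 g
Y = m_FAME / oil * 100 = conv * (888/885) * 100
= 0.9548 * 888 / 885 * 100
= 95.80%

179.6893 g FAME; Y = 95.80%


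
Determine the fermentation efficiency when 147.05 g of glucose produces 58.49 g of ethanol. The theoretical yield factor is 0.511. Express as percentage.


Fermentation efficiency = (actual / (0.511 * glucose)) * 100
= (58.49 / (0.511 * 147.05)) * 100
= 77.8387%

77.8387%


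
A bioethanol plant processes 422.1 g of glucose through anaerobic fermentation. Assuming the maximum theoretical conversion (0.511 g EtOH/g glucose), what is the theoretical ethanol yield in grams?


Theoretical ethanol yield: m_EtOH = 0.511 * m_glucose
m_EtOH = 0.511 * 422.1 = 215.6931 g

215.6931 g


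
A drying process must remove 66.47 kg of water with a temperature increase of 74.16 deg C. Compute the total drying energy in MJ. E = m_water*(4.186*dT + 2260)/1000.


E = m_water * (4.186 * dT + 2260) / 1000
= 66.47 * (4.186 * 74.16 + 2260) / 1000
= 170.8567 MJ

170.8567 MJ


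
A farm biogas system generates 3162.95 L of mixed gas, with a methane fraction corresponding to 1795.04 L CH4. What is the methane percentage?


CH4% = V_CH4 / V_total * 100
= 1795.04 / 3162.95 * 100
= 56.7521%

56.7521%


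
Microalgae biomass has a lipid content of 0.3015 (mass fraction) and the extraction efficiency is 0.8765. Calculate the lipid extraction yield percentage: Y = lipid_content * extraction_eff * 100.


Y = lipid_content * extraction_eff * 100
= 0.3015 * 0.8765 * 100
= 26.4265%

26.4265%


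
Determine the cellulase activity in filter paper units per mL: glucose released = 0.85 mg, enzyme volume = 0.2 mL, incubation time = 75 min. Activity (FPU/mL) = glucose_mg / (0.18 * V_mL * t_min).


Activity = glucose_mg / (0.18 mg/umol * V_mL * t_min)
= 0.85 / (0.18 * 0.2 * 75)
= 0.3148 FPU/mL

0.3148 FPU/mL


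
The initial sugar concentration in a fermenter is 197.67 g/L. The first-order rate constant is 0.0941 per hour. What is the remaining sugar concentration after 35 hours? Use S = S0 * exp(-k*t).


S = S0 * exp(-k * t)
S = 197.67 * exp(-0.0941 * 35)
S = 7.3382 g/L

7.3382 g/L


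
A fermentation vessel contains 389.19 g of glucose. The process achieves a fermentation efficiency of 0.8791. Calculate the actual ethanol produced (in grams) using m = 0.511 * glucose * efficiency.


Actual ethanol: m = 0.511 * 389.19 * 0.8791
m = 174.8320 g

174.8320 g


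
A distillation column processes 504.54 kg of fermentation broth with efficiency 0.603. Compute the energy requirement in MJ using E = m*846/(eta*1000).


E = m * 846 / (eta * 1000)
= 504.54 * 846 / (0.603 * 1000)
= 707.8621 MJ

707.8621 MJ


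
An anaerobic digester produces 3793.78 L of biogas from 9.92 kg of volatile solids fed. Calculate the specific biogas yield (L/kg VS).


Y = V / VS
= 3793.78 / 9.92
= 382.4375 L/kg VS

382.4375 L/kg VS


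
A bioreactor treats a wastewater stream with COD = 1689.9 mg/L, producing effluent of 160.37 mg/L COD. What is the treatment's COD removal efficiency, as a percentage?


eta = (COD_in - COD_out) / COD_in * 100
= (1689.9 - 160.37) / 1689.9 * 100
= 90.5101%

90.5101%


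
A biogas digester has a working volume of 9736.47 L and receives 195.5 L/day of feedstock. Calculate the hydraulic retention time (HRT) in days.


HRT = V / Q
= 9736.47 / 195.5
= 49.8029 days

49.8029 days


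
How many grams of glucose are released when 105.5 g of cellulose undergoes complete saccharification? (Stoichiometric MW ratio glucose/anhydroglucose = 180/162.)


glucose = cellulose * 180/162
= 105.5 * 180/162
= 117.2222 g

117.2222 g


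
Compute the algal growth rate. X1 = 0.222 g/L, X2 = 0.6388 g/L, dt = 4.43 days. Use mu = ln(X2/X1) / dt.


mu = ln(X2/X1) / dt
= ln(0.6388/0.222) / 4.43
= 0.2386 per day

0.2386 per day


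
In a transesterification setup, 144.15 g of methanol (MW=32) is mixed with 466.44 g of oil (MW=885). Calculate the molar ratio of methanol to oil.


Molar ratio = n_MeOH / n_oil = (MeOH/32) / (oil/885) = (MeOH * 885) / (32 * oil)
= (144.15 * 885) / (32 * 466.44)
= 8.5470

8.5470


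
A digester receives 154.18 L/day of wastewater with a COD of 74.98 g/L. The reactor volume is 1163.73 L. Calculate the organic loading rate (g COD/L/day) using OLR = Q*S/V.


OLR = Q * S / V
= 154.18 * 74.98 / 1163.73
= 9.9339 g/L/day

9.9339 g/L/day


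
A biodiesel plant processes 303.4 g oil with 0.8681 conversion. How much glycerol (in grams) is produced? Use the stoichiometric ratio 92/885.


glycerol = oil * conv * (92/885)
= 303.4 * 0.8681 * 92 / 885
= 27.3798 g

27.3798 g


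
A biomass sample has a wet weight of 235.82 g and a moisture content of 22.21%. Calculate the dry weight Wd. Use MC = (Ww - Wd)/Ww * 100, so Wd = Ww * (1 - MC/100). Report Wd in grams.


Wd = Ww * (1 - MC/100)
= 235.82 * (1 - 22.21/100)
= 183.4444 g

183.4444 g


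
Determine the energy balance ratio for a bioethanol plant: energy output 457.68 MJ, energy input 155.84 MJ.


EROI = E_out / E_in
= 457.68 / 155.84
= 2.9369

2.9369


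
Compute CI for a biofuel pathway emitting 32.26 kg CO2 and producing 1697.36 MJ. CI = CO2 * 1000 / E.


CI = CO2 * 1000 / E
= 32.26 * 1000 / 1697.36
= 19.0060 g CO2/MJ

19.0060 g CO2/MJ


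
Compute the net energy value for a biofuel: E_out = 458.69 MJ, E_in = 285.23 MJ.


NEV = E_out - E_in
= 458.69 - 285.23
= 173.4600 MJ

173.4600 MJ


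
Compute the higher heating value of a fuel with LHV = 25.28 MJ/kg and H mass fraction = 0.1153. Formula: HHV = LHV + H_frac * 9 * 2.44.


HHV = LHV + H_frac * 9 * 2.44
= 25.28 + 0.1153 * 9 * 2.44
= 27.8120 MJ/kg

27.8120 MJ/kg


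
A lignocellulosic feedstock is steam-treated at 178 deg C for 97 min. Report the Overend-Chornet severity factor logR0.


logR0 = log10(t * exp((T - 100) / 14.75))
= log10(97 * exp((178 - 100) / 14.75))
= 4.2834

4.2834


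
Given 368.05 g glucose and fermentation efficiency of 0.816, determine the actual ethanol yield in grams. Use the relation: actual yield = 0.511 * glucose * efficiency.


Actual ethanol: m = 0.511 * 368.05 * 0.816
m = 153.4680 g

153.4680 g


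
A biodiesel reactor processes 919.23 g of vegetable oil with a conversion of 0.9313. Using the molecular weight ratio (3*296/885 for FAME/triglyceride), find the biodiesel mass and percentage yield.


m_FAME = oil * conv * (3 * 296 / 885) = oil * conv * (888/885)
= 919.23 * 0.9313 * 888 / 885
= 858.9809 g
Y = m_FAME / oil * 100 = conv * (888/885) * 100
= 0.9313 * 888 / 885 * 100
= 93.45%

858.9809 g FAME; Y = 93.45%


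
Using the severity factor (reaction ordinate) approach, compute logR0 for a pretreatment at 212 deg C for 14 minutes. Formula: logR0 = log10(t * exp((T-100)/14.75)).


logR0 = log10(t * exp((T - 100) / 14.75))
= log10(14 * exp((212 - 100) / 14.75))
= 4.4438

4.4438


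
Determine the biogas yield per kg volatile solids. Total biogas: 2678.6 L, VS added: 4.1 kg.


Y = V / VS
= 2678.6 / 4.1
= 653.3171 L/kg VS

653.3171 L/kg VS


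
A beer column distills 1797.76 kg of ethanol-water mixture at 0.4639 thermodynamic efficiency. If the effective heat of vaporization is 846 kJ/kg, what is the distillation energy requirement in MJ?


E = m * 846 / (eta * 1000)
= 1797.76 * 846 / (0.4639 * 1000)
= 3278.5190 MJ

3278.5190 MJ


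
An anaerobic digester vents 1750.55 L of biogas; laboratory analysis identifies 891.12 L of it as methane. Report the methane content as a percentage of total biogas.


CH4% = V_CH4 / V_total * 100
= 891.12 / 1750.55 * 100
= 50.9051%

50.9051%


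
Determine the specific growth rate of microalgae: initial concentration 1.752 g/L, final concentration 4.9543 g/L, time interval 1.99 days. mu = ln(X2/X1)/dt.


mu = ln(X2/X1) / dt
= ln(4.9543/1.752) / 1.99
= 0.5224 per day

0.5224 per day


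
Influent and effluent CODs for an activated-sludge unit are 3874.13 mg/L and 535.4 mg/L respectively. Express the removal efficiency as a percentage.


eta = (COD_in - COD_out) / COD_in * 100
= (3874.13 - 535.4) / 3874.13 * 100
= 86.1801%

86.1801%


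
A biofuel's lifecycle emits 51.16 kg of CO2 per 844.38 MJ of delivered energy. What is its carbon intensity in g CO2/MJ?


CI = CO2 * 1000 / E
= 51.16 * 1000 / 844.38
= 60.5888 g CO2/MJ

60.5888 g CO2/MJ


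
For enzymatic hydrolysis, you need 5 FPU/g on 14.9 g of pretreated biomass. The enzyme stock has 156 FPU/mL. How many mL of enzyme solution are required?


V = dosage * m_sub / activity
V = 5 * 14.9 / 156
V = 0.4776 mL

0.4776 mL


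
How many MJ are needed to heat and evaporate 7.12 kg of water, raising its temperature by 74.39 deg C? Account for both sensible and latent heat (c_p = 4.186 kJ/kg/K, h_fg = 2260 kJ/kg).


E = m_water * (4.186 * dT + 2260) / 1000
= 7.12 * (4.186 * 74.39 + 2260) / 1000
= 18.3083 MJ

18.3083 MJ


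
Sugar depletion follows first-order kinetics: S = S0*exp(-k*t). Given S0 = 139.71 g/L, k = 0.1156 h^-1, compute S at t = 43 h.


S = S0 * exp(-k * t)
S = 139.71 * exp(-0.1156 * 43)
S = 0.9693 g/L

0.9693 g/L


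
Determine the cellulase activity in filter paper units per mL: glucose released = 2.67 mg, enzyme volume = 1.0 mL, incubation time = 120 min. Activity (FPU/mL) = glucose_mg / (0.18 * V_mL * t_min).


Activity = glucose_mg / (0.18 mg/umol * V_mL * t_min)
= 2.67 / (0.18 * 1.0 * 120)
= 0.1236 FPU/mL

0.1236 FPU/mL


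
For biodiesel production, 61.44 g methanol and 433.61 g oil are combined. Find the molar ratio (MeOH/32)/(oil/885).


Molar ratio = n_MeOH / n_oil = (MeOH/32) / (oil/885) = (MeOH * 885) / (32 * oil)
= (61.44 * 885) / (32 * 433.61)
= 3.9187

3.9187


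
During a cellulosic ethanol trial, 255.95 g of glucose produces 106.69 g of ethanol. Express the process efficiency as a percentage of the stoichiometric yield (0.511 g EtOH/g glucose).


Fermentation efficiency = (actual / (0.511 * glucose)) * 100
= (106.69 / (0.511 * 255.95)) * 100
= 81.5732%

81.5732%


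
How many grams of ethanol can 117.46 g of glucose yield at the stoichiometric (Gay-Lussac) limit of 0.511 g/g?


Theoretical ethanol yield: m_EtOH = 0.511 * m_glucose
m_EtOH = 0.511 * 117.46 = 60.0221 g

60.0221 g


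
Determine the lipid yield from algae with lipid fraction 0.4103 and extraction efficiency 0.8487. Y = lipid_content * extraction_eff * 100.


Y = lipid_content * extraction_eff * 100
= 0.4103 * 0.8487 * 100
= 34.8222%

34.8222%


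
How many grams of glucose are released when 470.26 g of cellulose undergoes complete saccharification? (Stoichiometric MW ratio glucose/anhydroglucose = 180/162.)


glucose = cellulose * 180/162
= 470.26 * 180/162
= 522.5111 g

522.5111 g


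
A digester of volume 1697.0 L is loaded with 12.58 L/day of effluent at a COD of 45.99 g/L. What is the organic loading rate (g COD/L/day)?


OLR = Q * S / V
= 12.58 * 45.99 / 1697.0
= 0.3409 g/L/day

0.3409 g/L/day


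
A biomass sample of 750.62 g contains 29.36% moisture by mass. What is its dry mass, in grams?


Wd = Ww * (1 - MC/100)
= 750.62 * (1 - 29.36/100)
= 530.2380 g

530.2380 g


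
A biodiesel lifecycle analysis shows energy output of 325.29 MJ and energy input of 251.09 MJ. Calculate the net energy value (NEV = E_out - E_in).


NEV = E_out - E_in
= 325.29 - 251.09
= 74.2000 MJ

74.2000 MJ


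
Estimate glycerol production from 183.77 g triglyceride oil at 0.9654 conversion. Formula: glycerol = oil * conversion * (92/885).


glycerol = oil * conv * (92/885)
= 183.77 * 0.9654 * 92 / 885
= 18.4428 g

18.4428 g


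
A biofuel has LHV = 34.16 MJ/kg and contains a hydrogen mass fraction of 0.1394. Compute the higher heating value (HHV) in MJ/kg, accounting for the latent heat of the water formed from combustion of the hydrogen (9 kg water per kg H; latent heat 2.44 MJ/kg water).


HHV = LHV + H_frac * 9 * 2.44
= 34.16 + 0.1394 * 9 * 2.44
= 37.2212 MJ/kg

37.2212 MJ/kg


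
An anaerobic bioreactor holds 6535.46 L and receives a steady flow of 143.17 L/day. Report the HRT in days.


HRT = V / Q
= 6535.46 / 143.17
= 45.6483 days

45.6483 days


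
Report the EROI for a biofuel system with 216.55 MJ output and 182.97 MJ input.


EROI = E_out / E_in
= 216.55 / 182.97
= 1.1835

1.1835


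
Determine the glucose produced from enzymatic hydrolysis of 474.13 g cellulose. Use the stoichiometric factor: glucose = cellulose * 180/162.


glucose = cellulose * 180/162
= 474.13 * 180/162
= 526.8111 g

526.8111 g


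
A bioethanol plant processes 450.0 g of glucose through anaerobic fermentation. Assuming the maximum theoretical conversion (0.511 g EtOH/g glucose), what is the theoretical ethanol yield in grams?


Theoretical ethanol yield: m_EtOH = 0.511 * m_glucose
m_EtOH = 0.511 * 450.0 = 229.9500 g

229.9500 g


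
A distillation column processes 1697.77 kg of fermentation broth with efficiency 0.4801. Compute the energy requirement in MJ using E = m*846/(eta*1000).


E = m * 846 / (eta * 1000)
= 1697.77 * 846 / (0.4801 * 1000)
= 2991.6964 MJ

2991.6964 MJ
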